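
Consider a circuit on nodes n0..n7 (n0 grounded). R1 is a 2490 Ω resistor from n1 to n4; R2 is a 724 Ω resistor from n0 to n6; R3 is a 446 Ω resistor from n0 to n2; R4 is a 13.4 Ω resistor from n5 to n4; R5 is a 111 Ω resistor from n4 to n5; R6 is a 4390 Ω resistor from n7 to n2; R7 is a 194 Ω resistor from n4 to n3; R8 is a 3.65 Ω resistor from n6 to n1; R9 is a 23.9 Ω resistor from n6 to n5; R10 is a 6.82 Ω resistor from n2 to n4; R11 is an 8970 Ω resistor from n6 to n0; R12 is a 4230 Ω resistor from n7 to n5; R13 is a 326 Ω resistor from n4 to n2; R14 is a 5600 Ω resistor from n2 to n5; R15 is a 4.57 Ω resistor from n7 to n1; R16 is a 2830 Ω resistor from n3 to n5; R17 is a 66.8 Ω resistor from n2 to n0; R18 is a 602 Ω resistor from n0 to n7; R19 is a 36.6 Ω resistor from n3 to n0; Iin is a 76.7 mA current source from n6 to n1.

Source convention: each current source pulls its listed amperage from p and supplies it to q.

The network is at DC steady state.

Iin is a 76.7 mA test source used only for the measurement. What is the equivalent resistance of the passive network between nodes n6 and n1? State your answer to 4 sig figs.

R_eq = 3.621 Ω

MNA unknowns: 7 node voltages V₁..V_7
R1: Y=0.0004016 on G[1,4]
R2: Y=0.001381 on G[0,6]
R3: Y=0.002242 on G[0,2]
R4: Y=0.07463 on G[5,4]
R5: Y=0.009009 on G[4,5]
R6: Y=0.0002278 on G[7,2]
R7: Y=0.005155 on G[4,3]
R8: Y=0.2740 on G[6,1]
R9: Y=0.04184 on G[6,5]
R10: Y=0.1466 on G[2,4]
R11: Y=0.0001115 on G[6,0]
R12: Y=0.0002364 on G[7,5]
R13: Y=0.003067 on G[4,2]
R14: Y=0.0001786 on G[2,5]
R15: Y=0.2188 on G[7,1]
R16: Y=0.0003534 on G[3,5]
R17: Y=0.01497 on G[2,0]
R18: Y=0.001661 on G[0,7]
R19: Y=0.02732 on G[3,0]
Iin: z[6]−=0.0767, z[1]+=0.0767
solve → V1=0.2410, V2=-0.01515, V3=-0.002961, V4=-0.01727, V5=-0.02318, V6=-0.03669, V7=0.2386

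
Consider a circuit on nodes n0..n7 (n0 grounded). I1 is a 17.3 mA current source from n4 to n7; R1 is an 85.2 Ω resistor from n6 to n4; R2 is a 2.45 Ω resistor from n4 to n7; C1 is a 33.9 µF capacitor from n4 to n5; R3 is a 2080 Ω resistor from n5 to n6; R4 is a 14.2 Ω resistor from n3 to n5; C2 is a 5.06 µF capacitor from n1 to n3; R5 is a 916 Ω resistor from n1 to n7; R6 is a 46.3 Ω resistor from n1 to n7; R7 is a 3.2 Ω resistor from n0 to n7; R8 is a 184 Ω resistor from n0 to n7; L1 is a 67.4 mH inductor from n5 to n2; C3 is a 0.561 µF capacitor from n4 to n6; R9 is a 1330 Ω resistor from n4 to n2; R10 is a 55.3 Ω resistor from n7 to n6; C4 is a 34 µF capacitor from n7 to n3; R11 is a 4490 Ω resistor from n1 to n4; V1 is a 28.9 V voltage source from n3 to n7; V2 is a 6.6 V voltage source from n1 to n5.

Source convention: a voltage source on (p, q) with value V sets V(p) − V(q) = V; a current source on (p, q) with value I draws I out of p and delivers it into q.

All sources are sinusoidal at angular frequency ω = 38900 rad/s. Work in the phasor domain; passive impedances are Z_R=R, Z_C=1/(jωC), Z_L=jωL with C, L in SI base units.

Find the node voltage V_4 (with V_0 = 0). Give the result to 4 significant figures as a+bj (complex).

Element admittances at ω=38900 rad/s:
  I1: injects 0.0173 A into n7 (from n4)
  Y(R1) = 0.01174+0.000j S between n6,n4
  Y(R2) = 0.4082+0.000j S between n4,n7
  Y(C1) = 0.000+1.319j S between n4,n5
  Y(R3) = 0.0004808+0.000j S between n5,n6
  Y(R4) = 0.07042+0.000j S between n3,n5
  Y(C2) = 0.000+0.1968j S between n1,n3
  Y(R5) = 0.001092+0.000j S between n1,n7
  Y(R6) = 0.02160+0.000j S between n1,n7
  Y(R7) = 0.3125+0.000j S between n0,n7
  Y(R8) = 0.005435+0.000j S between n0,n7
  Y(L1) = 0.000-0.0003814j S between n5,n2
  Y(C3) = 0.000+0.02182j S between n4,n6
  Y(R9) = 0.0007519+0.000j S between n4,n2
  Y(R10) = 0.01808+0.000j S between n7,n6
  Y(C4) = 0.000+1.323j S between n7,n3
  Y(R11) = 0.0002227+0.000j S between n1,n4
  V1: constraint V(n3)−V(n7) = 28.9
  V2: constraint V(n1)−V(n5) = 6.6
Assemble and solve the 9×9 MNA system:
  V(n1)=13.64+4.503j  V(n2)=4.837+4.986j  V(n3)=28.90+0.000j  V(n4)=5.082+6.104j  V(n5)=7.042+4.503j  V(n6)=1.366+5.112j  V(n7)=0.000+0.000j
  i(V1)=-2.426-40.91j  i(V2)=0.5749+2.901j

5.082+6.104j V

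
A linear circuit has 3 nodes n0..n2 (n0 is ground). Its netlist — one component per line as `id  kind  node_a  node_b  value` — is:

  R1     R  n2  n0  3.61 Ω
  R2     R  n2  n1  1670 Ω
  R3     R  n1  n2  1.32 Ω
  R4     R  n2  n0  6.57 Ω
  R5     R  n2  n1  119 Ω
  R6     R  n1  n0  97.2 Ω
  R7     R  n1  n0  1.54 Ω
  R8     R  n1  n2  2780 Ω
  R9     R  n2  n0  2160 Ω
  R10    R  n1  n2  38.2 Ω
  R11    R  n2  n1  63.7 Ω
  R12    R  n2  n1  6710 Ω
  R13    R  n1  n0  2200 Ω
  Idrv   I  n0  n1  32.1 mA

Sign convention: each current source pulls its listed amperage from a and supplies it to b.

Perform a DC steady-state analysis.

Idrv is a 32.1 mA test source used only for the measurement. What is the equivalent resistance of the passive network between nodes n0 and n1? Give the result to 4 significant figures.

R_eq = 1.063 Ω

MNA unknowns: 2 node voltages V₁..V_2
R1: Y=0.2770 on G[2,0]
R2: Y=0.0005988 on G[2,1]
R3: Y=0.7576 on G[1,2]
R4: Y=0.1522 on G[2,0]
R5: Y=0.008403 on G[2,1]
R6: Y=0.01029 on G[1,0]
R7: Y=0.6494 on G[1,0]
R8: Y=0.0003597 on G[1,2]
R9: Y=0.0004630 on G[2,0]
R10: Y=0.02618 on G[1,2]
R11: Y=0.01570 on G[2,1]
R12: Y=0.0001490 on G[2,1]
R13: Y=0.0004545 on G[1,0]
Idrv: z[0]−=0.0321, z[1]+=0.0321
solve → V1=0.03412, V2=0.02229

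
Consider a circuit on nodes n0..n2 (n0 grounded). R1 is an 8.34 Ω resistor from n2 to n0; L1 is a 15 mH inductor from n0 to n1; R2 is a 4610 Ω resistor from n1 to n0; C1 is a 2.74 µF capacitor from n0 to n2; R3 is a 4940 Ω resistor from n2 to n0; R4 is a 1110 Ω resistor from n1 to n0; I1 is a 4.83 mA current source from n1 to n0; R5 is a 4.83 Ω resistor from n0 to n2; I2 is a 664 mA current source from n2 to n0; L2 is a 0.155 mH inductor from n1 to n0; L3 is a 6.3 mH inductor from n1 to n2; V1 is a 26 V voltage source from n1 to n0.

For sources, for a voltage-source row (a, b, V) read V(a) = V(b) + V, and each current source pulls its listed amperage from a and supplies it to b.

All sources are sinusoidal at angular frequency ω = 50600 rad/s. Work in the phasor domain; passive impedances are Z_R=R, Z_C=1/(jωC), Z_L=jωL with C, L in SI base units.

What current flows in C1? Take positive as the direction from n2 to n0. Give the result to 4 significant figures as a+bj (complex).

MNA unknowns: 2 node voltages V₁..V_2 plus 1 source current (V1)
R1: Y=0.1199+0.000j on G[2,0]
L1: Y=0.000-0.001318j on G[0,1]
R2: Y=0.0002169+0.000j on G[1,0]
C1: Y=0.000+0.1386j on G[0,2]
R3: Y=0.0002024+0.000j on G[2,0]
R4: Y=0.0009009+0.000j on G[1,0]
I1: z[1]−=0.00483, z[0]+=0.00483
R5: Y=0.2070+0.000j on G[0,2]
I2: z[2]−=0.664, z[0]+=0.664
L2: Y=0.000-0.1275j on G[1,0]
L3: Y=0.000-0.003137j on G[1,2]
V1: row V1−V0=26, i_V1 at 1,0
solve → V1=26.00+0.000j, V2=-1.821+0.5048j
aux → i_V1=-0.03231+3.437j

-0.06999-0.2524j A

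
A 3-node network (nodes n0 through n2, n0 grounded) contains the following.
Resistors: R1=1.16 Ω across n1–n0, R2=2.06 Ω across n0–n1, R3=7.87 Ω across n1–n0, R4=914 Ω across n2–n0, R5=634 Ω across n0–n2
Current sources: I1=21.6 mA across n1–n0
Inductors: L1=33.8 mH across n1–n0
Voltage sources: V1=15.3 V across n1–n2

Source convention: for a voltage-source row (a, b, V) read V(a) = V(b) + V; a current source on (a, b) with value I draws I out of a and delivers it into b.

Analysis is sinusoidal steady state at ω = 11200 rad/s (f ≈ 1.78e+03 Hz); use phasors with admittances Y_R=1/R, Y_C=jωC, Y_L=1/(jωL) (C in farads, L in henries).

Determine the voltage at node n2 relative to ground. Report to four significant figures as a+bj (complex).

Element admittances at ω=11200 rad/s:
  Y(R1) = 0.8621+0.000j S between n1,n0
  Y(R2) = 0.4854+0.000j S between n0,n1
  I1: injects 0.0216 A into n0 (from n1)
  Y(L1) = 0.000-0.002642j S between n1,n0
  Y(R3) = 0.1271+0.000j S between n1,n0
  Y(R4) = 0.001094+0.000j S between n2,n0
  Y(R5) = 0.001577+0.000j S between n0,n2
  V1: constraint V(n1)−V(n2) = 15.3
Assemble and solve the 3×3 MNA system:
  V(n1)=0.01305+2.333e-05j  V(n2)=-15.29+2.333e-05j
  i(V1)=-0.04084+6.232e-08j

-15.29+2.333e-05j V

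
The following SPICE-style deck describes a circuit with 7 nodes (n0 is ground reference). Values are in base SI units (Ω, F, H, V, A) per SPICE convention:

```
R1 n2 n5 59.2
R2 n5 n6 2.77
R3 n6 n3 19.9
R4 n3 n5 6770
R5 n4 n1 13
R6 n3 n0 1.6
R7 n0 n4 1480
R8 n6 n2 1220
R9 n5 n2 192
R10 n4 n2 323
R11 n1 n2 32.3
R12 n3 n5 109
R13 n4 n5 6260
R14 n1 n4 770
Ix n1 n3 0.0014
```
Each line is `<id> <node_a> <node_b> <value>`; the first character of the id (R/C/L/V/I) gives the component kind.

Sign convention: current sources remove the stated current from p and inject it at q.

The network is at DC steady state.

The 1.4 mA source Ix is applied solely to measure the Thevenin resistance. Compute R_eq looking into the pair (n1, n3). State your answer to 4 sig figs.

Apply KCL at each of the 6 non-ground nodes and solve the resulting linear system.
Node n1: branches {R5, R11, R14, Ix} → V_1 = -0.1199
Node n2: branches {R1, R8, R9, R10, R11} → V_2 = -0.08135
Node n3: branches {R3, R4, R6, R12, Ix} → V_3 = 0.0001268
Node n4: branches {R5, R7, R10, R13, R14} → V_4 = -0.1173
Node n5: branches {R1, R2, R4, R9, R12, R13} → V_5 = -0.02448
Node n6: branches {R2, R3, R8} → V_6 = -0.02159

R_eq = 85.76 Ω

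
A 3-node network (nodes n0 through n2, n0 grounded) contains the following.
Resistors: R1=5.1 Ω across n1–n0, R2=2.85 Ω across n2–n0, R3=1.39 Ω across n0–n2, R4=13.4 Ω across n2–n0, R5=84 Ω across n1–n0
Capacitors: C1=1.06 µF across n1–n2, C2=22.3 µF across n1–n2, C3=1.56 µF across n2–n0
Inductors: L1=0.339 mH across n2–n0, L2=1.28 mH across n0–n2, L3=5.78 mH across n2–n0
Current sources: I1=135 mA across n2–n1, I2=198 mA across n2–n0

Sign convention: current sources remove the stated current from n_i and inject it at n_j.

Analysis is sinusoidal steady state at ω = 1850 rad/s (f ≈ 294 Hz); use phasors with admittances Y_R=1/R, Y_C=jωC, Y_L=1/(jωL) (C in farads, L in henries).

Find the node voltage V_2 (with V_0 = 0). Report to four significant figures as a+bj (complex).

-0.07738-0.1153j V

Element admittances at ω=1850 rad/s:
  Y(R1) = 0.1961+0.000j S between n1,n0
  Y(R2) = 0.3509+0.000j S between n2,n0
  Y(C1) = 0.000+0.001961j S between n1,n2
  Y(L1) = 0.000-1.595j S between n2,n0
  Y(C2) = 0.000+0.04126j S between n1,n2
  Y(L2) = 0.000-0.4223j S between n0,n2
  Y(L3) = 0.000-0.09352j S between n2,n0
  Y(R3) = 0.7194+0.000j S between n0,n2
  I1: injects 0.135 A into n1 (from n2)
  Y(R4) = 0.07463+0.000j S between n2,n0
  Y(R5) = 0.01190+0.000j S between n1,n0
  Y(C3) = 0.000+0.002886j S between n2,n0
  I2: injects 0.198 A into n0 (from n2)
Assemble and solve the 2×2 MNA system:
  V(n1)=0.6420-0.1495j  V(n2)=-0.07738-0.1153j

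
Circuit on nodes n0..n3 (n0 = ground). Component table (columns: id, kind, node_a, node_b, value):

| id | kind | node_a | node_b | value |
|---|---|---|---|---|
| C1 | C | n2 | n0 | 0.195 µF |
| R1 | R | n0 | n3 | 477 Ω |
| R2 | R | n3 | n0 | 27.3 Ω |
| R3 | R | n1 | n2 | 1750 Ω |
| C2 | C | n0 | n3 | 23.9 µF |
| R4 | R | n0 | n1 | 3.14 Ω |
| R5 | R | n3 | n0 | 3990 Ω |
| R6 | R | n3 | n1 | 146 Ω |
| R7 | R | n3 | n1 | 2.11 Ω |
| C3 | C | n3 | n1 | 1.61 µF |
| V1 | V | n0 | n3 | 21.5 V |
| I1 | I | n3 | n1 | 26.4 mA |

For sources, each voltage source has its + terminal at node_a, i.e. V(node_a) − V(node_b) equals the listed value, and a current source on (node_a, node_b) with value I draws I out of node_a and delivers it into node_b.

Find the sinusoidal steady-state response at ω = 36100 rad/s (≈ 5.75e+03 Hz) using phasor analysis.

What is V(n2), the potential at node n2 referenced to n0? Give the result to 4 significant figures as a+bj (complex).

-0.1348+1.039j V

Apply KCL at each of the 3 non-ground nodes and solve the resulting linear system.
Node n1: branches {R3, R4, R6, R7, C3, I1} → V_1 = -12.94-0.6216j
Node n2: branches {C1, R3} → V_2 = -0.1348+1.039j
Node n3: branches {R1, R2, C2, R5, R6, R7, C3, V1, I1} → V_3 = -21.50+0.000j
Source currents: i(V1)=-4.965-18.75j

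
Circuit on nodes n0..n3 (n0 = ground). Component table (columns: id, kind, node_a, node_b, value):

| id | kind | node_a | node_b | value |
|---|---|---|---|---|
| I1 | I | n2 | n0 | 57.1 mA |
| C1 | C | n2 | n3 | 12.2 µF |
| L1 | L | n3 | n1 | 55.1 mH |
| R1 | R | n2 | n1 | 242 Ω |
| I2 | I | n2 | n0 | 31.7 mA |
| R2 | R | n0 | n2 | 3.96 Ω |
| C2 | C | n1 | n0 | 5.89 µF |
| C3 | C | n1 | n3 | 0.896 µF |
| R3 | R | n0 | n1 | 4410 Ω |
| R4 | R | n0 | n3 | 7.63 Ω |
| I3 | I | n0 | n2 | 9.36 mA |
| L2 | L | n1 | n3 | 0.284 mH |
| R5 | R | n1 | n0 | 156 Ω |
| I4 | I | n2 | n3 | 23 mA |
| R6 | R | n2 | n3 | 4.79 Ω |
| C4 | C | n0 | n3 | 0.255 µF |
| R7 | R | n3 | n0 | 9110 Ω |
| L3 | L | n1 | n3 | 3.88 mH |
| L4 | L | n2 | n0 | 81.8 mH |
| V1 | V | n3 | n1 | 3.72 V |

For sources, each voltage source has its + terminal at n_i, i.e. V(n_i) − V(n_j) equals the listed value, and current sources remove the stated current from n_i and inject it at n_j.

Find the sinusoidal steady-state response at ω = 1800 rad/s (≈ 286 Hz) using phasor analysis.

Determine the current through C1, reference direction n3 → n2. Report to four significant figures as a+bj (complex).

Element admittances at ω=1800 rad/s:
  I1: injects 0.0571 A into n0 (from n2)
  Y(C1) = 0.000+0.02196j S between n2,n3
  Y(L1) = 0.000-0.01008j S between n3,n1
  Y(R1) = 0.004132+0.000j S between n2,n1
  I2: injects 0.0317 A into n0 (from n2)
  Y(R2) = 0.2525+0.000j S between n0,n2
  Y(C2) = 0.000+0.01060j S between n1,n0
  Y(C3) = 0.000+0.001613j S between n1,n3
  Y(R3) = 0.0002268+0.000j S between n0,n1
  Y(R4) = 0.1311+0.000j S between n0,n3
  I3: injects 0.00936 A into n2 (from n0)
  Y(L2) = 0.000-1.956j S between n1,n3
  Y(R5) = 0.006410+0.000j S between n1,n0
  I4: injects 0.023 A into n3 (from n2)
  Y(R6) = 0.2088+0.000j S between n2,n3
  Y(C4) = 0.000+0.0004590j S between n0,n3
  Y(R7) = 0.0001098+0.000j S between n3,n0
  Y(L3) = 0.000-0.1432j S between n1,n3
  Y(L4) = 0.000-0.006792j S between n2,n0
  V1: constraint V(n3)−V(n1) = 3.72
Assemble and solve the 4×4 MNA system:
  V(n1)=-3.676+0.1376j  V(n2)=-0.2370+0.07276j  V(n3)=0.04437+0.1376j
  i(V1)=-0.04006+7.803j

-0.001424+0.006178j A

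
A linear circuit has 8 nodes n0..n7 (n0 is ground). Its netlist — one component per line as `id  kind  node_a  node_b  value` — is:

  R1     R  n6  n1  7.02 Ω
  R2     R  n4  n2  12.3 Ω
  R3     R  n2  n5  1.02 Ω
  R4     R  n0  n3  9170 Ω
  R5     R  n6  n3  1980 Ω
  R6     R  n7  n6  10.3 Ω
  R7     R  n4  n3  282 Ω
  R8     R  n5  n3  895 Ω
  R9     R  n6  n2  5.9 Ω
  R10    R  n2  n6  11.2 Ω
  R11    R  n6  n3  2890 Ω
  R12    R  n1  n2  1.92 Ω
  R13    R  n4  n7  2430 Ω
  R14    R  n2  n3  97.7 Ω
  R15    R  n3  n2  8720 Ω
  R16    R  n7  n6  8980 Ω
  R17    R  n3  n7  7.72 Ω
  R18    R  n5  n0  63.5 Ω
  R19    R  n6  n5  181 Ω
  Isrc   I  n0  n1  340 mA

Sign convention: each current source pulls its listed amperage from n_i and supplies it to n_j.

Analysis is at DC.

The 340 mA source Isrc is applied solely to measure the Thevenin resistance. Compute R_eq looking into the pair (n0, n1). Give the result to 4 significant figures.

R_eq = 65.68 Ω

MNA unknowns: 7 node voltages V₁..V_7
R1: Y=0.1425 on G[6,1]
R2: Y=0.08130 on G[4,2]
R3: Y=0.9804 on G[2,5]
R4: Y=0.0001091 on G[0,3]
R5: Y=0.0005051 on G[6,3]
R6: Y=0.09709 on G[7,6]
R7: Y=0.003546 on G[4,3]
R8: Y=0.001117 on G[5,3]
R9: Y=0.1695 on G[6,2]
R10: Y=0.08929 on G[2,6]
R11: Y=0.0003460 on G[6,3]
R12: Y=0.5208 on G[1,2]
R13: Y=0.0004115 on G[4,7]
R14: Y=0.01024 on G[2,3]
R15: Y=0.0001147 on G[3,2]
R16: Y=0.0001114 on G[7,6]
R17: Y=0.1295 on G[3,7]
R18: Y=0.01575 on G[5,0]
R19: Y=0.005525 on G[6,5]
Isrc: z[0]−=0.34, z[1]+=0.34
solve → V1=22.33, V2=21.78, V3=21.88, V4=21.78, V5=21.44, V6=21.96, V7=21.91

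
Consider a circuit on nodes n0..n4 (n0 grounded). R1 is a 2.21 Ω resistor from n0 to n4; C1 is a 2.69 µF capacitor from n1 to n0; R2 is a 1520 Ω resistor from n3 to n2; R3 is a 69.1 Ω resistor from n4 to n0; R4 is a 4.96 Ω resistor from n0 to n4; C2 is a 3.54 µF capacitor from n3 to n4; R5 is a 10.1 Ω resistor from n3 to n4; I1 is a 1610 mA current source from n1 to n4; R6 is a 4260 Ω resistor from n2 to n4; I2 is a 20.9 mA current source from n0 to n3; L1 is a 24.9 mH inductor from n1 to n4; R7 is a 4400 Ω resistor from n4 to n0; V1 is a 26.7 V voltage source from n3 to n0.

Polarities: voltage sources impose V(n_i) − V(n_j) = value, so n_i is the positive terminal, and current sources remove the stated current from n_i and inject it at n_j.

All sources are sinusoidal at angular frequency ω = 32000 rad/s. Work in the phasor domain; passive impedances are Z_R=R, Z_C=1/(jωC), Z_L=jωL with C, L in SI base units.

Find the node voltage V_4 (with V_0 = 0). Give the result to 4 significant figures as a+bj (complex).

6.022+3.060j V

Element admittances at ω=32000 rad/s:
  Y(R1) = 0.4525+0.000j S between n0,n4
  Y(C1) = 0.000+0.08608j S between n1,n0
  Y(R2) = 0.0006579+0.000j S between n3,n2
  Y(R3) = 0.01447+0.000j S between n4,n0
  Y(R4) = 0.2016+0.000j S between n0,n4
  Y(C2) = 0.000+0.1133j S between n3,n4
  Y(R5) = 0.09901+0.000j S between n3,n4
  I1: injects 1.61 A into n4 (from n1)
  Y(R6) = 0.0002347+0.000j S between n2,n4
  I2: injects 0.0209 A into n3 (from n0)
  Y(L1) = 0.000-0.001255j S between n1,n4
  Y(R7) = 0.0002273+0.000j S between n4,n0
  V1: constraint V(n3)−V(n0) = 26.7
Assemble and solve the 5×5 MNA system:
  V(n1)=-0.08910+18.93j  V(n2)=21.26+0.8047j  V(n3)=26.70+0.000j  V(n4)=6.022+3.060j
  i(V1)=-2.377-2.039j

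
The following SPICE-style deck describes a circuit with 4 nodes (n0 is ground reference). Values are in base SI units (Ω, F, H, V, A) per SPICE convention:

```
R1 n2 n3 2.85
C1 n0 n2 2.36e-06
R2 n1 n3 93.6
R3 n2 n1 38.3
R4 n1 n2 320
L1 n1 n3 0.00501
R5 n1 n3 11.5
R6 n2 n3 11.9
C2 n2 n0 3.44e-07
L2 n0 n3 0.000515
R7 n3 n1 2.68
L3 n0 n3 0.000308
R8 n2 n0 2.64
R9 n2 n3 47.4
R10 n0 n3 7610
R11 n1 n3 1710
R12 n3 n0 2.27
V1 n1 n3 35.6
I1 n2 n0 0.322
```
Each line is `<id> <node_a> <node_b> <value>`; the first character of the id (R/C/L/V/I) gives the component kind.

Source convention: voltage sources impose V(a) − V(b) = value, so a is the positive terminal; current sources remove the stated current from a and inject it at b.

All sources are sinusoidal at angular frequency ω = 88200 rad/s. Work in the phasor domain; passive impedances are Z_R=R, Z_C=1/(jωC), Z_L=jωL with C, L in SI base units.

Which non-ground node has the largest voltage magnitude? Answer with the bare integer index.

1

MNA unknowns: 3 node voltages V₁..V_3 plus 1 source current (V1)
R1: Y=0.3509+0.000j on G[2,3]
C1: Y=0.000+0.2082j on G[0,2]
R2: Y=0.01068+0.000j on G[1,3]
R3: Y=0.02611+0.000j on G[2,1]
R4: Y=0.003125+0.000j on G[1,2]
L1: Y=0.000-0.002263j on G[1,3]
R5: Y=0.08696+0.000j on G[1,3]
R6: Y=0.08403+0.000j on G[2,3]
C2: Y=0.000+0.03034j on G[2,0]
L2: Y=0.000-0.02202j on G[0,3]
R7: Y=0.3731+0.000j on G[3,1]
L3: Y=0.000-0.03681j on G[0,3]
R8: Y=0.3788+0.000j on G[2,0]
R9: Y=0.02110+0.000j on G[2,3]
R10: Y=0.0001314+0.000j on G[0,3]
R11: Y=0.0005848+0.000j on G[1,3]
R12: Y=0.4405+0.000j on G[3,0]
V1: row V1−V3=35.6, i_V1 at 1,3
I1: z[2]−=0.322, z[0]+=0.322
solve → V1=34.61-0.1376j, V2=0.2356-0.1423j, V3=-0.9918-0.1376j
aux → i_V1=-17.79+0.08043j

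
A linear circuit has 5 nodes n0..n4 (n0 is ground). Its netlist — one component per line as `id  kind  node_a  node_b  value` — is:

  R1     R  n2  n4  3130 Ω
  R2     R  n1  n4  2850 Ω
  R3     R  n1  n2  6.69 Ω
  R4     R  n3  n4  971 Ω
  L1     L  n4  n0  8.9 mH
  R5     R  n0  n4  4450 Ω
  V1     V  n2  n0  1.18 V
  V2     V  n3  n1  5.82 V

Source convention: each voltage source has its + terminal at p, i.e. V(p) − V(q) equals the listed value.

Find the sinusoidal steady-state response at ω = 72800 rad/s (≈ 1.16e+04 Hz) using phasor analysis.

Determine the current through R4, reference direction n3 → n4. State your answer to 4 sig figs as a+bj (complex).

0.004594-0.002068j A

Apply KCL at each of the 4 non-ground nodes and solve the resulting linear system.
Node n1: branches {R2, R3, V2} → V_1 = 1.152+0.01855j
Node n2: branches {R1, R3, V1} → V_2 = 1.180+0.000j
Node n3: branches {R4, V2} → V_3 = 6.972+0.01855j
Node n4: branches {R1, R2, R4, L1, R5} → V_4 = 2.511+2.027j
Source currents: i(V1)=-0.003692+0.003420j, i(V2)=-0.004594+0.002068j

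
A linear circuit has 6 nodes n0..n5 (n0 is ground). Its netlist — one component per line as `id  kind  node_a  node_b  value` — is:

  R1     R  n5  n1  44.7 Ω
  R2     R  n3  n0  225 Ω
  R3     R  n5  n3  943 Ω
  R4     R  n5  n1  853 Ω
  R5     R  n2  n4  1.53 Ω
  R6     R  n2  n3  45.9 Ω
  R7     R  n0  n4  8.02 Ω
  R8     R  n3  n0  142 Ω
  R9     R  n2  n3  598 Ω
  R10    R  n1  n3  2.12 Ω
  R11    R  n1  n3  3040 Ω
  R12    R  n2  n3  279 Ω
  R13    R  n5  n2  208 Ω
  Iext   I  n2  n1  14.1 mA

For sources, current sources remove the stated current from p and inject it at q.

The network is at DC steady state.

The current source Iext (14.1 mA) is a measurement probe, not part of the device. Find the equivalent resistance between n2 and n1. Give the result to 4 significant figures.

R_eq = 25.87 Ω

MNA unknowns: 5 node voltages V₁..V_5
R1: Y=0.02237 on G[5,1]
R2: Y=0.004444 on G[3,0]
R3: Y=0.001060 on G[5,3]
R4: Y=0.001172 on G[5,1]
R5: Y=0.6536 on G[2,4]
R6: Y=0.02179 on G[2,3]
R7: Y=0.1247 on G[0,4]
R8: Y=0.007042 on G[3,0]
R9: Y=0.001672 on G[2,3]
R10: Y=0.4717 on G[1,3]
R11: Y=0.0003289 on G[1,3]
R12: Y=0.003584 on G[2,3]
R13: Y=0.004808 on G[5,2]
Iext: z[2]−=0.0141, z[1]+=0.0141
solve → V1=0.3314, V2=-0.03341, V3=0.3045, V4=-0.02806, V5=0.2708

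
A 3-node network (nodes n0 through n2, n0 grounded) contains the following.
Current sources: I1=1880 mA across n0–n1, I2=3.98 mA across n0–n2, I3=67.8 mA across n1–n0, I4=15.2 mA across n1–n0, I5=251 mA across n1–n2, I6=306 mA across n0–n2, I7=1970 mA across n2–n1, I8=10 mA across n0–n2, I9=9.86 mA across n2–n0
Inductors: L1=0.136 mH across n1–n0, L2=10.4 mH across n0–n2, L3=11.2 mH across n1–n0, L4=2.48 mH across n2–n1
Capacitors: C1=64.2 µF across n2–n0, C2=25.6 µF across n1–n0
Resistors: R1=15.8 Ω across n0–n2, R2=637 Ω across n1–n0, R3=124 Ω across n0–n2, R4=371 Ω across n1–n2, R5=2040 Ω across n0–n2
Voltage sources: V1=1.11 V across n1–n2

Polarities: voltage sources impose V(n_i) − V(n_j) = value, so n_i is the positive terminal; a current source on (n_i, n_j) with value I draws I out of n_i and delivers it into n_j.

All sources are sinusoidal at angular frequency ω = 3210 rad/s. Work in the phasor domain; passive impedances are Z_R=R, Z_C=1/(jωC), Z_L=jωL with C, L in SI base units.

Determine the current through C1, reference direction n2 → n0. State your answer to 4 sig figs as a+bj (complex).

-0.2192-0.2405j A

MNA unknowns: 2 node voltages V₁..V_2 plus 1 source current (V1)
I1: z[0]−=1.88, z[1]+=1.88
I2: z[0]−=0.00398, z[2]+=0.00398
L1: Y=0.000-2.291j on G[1,0]
C1: Y=0.000+0.2061j on G[2,0]
I3: z[1]−=0.0678, z[0]+=0.0678
I4: z[1]−=0.0152, z[0]+=0.0152
I5: z[1]−=0.251, z[2]+=0.251
I6: z[0]−=0.306, z[2]+=0.306
L2: Y=0.000-0.02995j on G[0,2]
R1: Y=0.06329+0.000j on G[0,2]
L3: Y=0.000-0.02781j on G[1,0]
I7: z[2]−=1.97, z[1]+=1.97
I8: z[0]−=0.01, z[2]+=0.01
C2: Y=0.000+0.08218j on G[1,0]
R2: Y=0.001570+0.000j on G[1,0]
R3: Y=0.008065+0.000j on G[0,2]
I9: z[2]−=0.00986, z[0]+=0.00986
R4: Y=0.002695+0.000j on G[1,2]
L4: Y=0.000-0.1256j on G[2,1]
R5: Y=0.0004902+0.000j on G[0,2]
V1: row V1−V2=1.11, i_V1 at 1,2
solve → V1=-0.05700+1.064j, V2=-1.167+1.064j
aux → i_V1=1.135+0.01030j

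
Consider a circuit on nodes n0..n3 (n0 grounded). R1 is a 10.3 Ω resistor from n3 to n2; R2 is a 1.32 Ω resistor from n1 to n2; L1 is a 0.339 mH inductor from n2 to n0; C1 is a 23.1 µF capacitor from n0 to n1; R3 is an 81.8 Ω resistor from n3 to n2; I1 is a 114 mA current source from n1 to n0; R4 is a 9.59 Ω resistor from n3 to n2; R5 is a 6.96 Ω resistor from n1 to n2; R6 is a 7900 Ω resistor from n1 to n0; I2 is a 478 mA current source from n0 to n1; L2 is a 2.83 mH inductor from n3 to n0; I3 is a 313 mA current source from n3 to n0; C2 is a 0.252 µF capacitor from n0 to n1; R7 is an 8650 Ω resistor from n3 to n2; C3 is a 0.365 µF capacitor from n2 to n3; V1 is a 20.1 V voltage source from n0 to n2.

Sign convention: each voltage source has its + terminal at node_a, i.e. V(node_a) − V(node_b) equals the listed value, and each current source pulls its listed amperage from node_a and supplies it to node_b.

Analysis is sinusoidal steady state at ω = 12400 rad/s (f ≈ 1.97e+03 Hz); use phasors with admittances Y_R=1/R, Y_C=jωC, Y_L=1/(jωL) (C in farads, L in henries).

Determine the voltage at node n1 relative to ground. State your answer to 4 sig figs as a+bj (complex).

-17.85+5.735j V

MNA unknowns: 3 node voltages V₁..V_3 plus 1 source current (V1)
R1: Y=0.09709+0.000j on G[3,2]
R2: Y=0.7576+0.000j on G[1,2]
L1: Y=0.000-0.2379j on G[2,0]
C1: Y=0.000+0.2864j on G[0,1]
R3: Y=0.01222+0.000j on G[3,2]
I1: z[1]−=0.114, z[0]+=0.114
R4: Y=0.1043+0.000j on G[3,2]
R5: Y=0.1437+0.000j on G[1,2]
R6: Y=0.0001266+0.000j on G[1,0]
I2: z[0]−=0.478, z[1]+=0.478
L2: Y=0.000-0.02850j on G[3,0]
I3: z[3]−=0.313, z[0]+=0.313
C2: Y=0.000+0.003125j on G[0,1]
R7: Y=0.0001156+0.000j on G[3,2]
C3: Y=0.000+0.004526j on G[2,3]
V1: row V0−V2=20.1, i_V1 at 0,2
solve → V1=-17.85+5.735j, V2=-20.10+0.000j, V3=-21.25-2.809j
aux → i_V1=-1.794+0.2188j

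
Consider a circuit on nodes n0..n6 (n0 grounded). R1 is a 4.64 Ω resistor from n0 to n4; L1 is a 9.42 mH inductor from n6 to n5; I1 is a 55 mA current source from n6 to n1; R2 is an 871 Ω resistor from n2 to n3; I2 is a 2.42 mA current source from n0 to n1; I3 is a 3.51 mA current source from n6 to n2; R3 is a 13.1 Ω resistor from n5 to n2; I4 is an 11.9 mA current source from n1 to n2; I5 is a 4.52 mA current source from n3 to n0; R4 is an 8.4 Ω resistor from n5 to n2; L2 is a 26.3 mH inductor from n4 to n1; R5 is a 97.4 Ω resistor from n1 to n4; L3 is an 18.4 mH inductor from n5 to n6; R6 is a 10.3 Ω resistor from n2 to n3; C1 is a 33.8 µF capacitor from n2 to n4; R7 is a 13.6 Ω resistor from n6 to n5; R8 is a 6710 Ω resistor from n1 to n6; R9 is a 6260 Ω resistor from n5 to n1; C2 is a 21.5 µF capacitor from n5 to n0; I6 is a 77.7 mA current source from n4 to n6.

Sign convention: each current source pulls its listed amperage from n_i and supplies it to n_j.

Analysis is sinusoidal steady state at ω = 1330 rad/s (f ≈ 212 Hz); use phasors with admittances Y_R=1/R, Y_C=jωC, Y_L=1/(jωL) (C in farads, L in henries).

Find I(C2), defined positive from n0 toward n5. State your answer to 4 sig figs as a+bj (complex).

MNA unknowns: 6 node voltages V₁..V_6
R1: Y=0.2155+0.000j on G[0,4]
L1: Y=0.000-0.07982j on G[6,5]
I1: z[6]−=0.055, z[1]+=0.055
R2: Y=0.001148+0.000j on G[2,3]
I2: z[0]−=0.00242, z[1]+=0.00242
I3: z[6]−=0.00351, z[2]+=0.00351
R3: Y=0.07634+0.000j on G[5,2]
I4: z[1]−=0.0119, z[2]+=0.0119
I5: z[3]−=0.00452, z[0]+=0.00452
R4: Y=0.1190+0.000j on G[5,2]
L2: Y=0.000-0.02859j on G[4,1]
R5: Y=0.01027+0.000j on G[1,4]
L3: Y=0.000-0.04086j on G[5,6]
R6: Y=0.09709+0.000j on G[2,3]
C1: Y=0.000+0.04495j on G[2,4]
R7: Y=0.07353+0.000j on G[6,5]
R8: Y=0.0001490+0.000j on G[1,6]
R9: Y=0.0001597+0.000j on G[5,1]
C2: Y=0.000+0.02860j on G[5,0]
I6: z[4]−=0.0777, z[6]+=0.0777
solve → V1=0.4579+1.401j, V2=-0.04692-0.4117j, V3=-0.09293-0.4117j, V4=-0.06385+0.001021j, V5=-0.007697-0.4078j, V6=0.06165-0.2905j

-0.01166+0.0002201j A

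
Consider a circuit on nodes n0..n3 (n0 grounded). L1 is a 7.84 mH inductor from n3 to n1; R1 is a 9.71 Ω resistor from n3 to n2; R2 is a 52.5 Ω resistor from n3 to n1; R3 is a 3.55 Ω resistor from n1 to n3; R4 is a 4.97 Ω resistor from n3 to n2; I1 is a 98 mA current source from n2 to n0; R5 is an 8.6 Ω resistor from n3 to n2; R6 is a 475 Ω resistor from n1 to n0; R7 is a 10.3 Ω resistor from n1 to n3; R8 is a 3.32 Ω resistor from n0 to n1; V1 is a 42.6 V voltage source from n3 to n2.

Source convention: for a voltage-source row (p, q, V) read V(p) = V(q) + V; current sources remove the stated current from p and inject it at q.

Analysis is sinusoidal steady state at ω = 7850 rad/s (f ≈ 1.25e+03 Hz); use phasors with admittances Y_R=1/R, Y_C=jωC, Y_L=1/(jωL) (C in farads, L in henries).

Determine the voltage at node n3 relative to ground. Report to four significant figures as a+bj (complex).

Element admittances at ω=7850 rad/s:
  Y(L1) = 0.000-0.01625j S between n3,n1
  Y(R1) = 0.1030+0.000j S between n3,n2
  Y(R2) = 0.01905+0.000j S between n3,n1
  Y(R3) = 0.2817+0.000j S between n1,n3
  Y(R4) = 0.2012+0.000j S between n3,n2
  I1: injects 0.098 A into n0 (from n2)
  Y(R5) = 0.1163+0.000j S between n3,n2
  Y(R6) = 0.002105+0.000j S between n1,n0
  Y(R7) = 0.09709+0.000j S between n1,n3
  Y(R8) = 0.3012+0.000j S between n0,n1
  V1: constraint V(n3)−V(n2) = 42.6
Assemble and solve the 4×4 MNA system:
  V(n1)=-0.3231+0.000j  V(n2)=-43.17-0.01004j  V(n3)=-0.5690-0.01004j
  i(V1)=-17.81+0.000j

-0.5690-0.01004j V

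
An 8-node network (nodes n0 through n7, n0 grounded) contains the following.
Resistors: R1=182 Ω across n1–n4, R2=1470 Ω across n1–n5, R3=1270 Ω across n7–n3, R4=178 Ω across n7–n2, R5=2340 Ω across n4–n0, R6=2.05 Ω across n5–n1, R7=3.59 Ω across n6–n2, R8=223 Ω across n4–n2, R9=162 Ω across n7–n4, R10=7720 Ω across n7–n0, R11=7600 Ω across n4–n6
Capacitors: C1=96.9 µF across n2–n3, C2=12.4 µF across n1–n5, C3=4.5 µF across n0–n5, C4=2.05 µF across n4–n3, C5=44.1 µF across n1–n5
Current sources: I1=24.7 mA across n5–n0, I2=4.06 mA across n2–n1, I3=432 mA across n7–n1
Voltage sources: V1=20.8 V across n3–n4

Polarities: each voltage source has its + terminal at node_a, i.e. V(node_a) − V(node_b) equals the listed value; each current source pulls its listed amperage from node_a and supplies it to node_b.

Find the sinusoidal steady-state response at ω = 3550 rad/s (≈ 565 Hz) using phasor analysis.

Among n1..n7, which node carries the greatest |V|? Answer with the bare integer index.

MNA unknowns: 7 node voltages V₁..V_7 plus 1 source current (V1)
R1: Y=0.005495+0.000j on G[1,4]
R2: Y=0.0006803+0.000j on G[1,5]
C1: Y=0.000+0.3440j on G[2,3]
R3: Y=0.0007874+0.000j on G[7,3]
I1: z[5]−=0.0247, z[0]+=0.0247
R4: Y=0.005618+0.000j on G[7,2]
R5: Y=0.0004274+0.000j on G[4,0]
C2: Y=0.000+0.04402j on G[1,5]
C3: Y=0.000+0.01597j on G[0,5]
I2: z[2]−=0.00406, z[1]+=0.00406
R6: Y=0.4878+0.000j on G[5,1]
R7: Y=0.2786+0.000j on G[6,2]
R8: Y=0.004484+0.000j on G[4,2]
R9: Y=0.006173+0.000j on G[7,4]
R10: Y=0.0001295+0.000j on G[7,0]
I3: z[7]−=0.432, z[1]+=0.432
C4: Y=0.000+0.007277j on G[4,3]
C5: Y=0.000+0.1566j on G[1,5]
R11: Y=0.0001316+0.000j on G[4,6]
V1: row V3−V4=20.8, i_V1 at 3,4
solve → V1=0.1087-1.160j, V2=-50.70-0.06079j, V3=-50.67-1.063j, V4=-71.47-1.063j, V5=0.03337-1.130j, V6=-50.71-0.06127j, V7=-94.27-0.6091j
aux → i_V1=-0.3791-0.1587j

7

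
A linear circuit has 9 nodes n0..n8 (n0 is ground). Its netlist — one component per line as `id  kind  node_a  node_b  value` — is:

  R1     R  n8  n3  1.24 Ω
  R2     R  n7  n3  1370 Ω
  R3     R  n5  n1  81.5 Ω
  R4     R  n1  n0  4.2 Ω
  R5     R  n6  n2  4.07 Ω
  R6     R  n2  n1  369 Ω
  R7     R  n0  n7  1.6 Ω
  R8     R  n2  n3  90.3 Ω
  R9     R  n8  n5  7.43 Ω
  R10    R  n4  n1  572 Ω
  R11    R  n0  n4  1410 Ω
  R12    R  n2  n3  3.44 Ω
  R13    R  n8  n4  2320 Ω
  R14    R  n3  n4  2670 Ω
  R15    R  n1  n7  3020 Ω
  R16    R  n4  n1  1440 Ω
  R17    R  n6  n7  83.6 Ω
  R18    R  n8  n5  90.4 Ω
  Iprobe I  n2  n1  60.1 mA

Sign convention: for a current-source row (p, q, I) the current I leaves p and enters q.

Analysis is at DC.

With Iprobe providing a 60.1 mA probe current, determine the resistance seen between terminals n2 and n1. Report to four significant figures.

R_eq = 39.47 Ω

Apply KCL at each of the 8 non-ground nodes and solve the resulting linear system.
Node n1: branches {R3, R4, R6, R10, R15, R16, Iprobe} → V_1 = 0.1135
Node n2: branches {R5, R6, R8, R12, Iprobe} → V_2 = -2.259
Node n3: branches {R1, R2, R8, R12, R14} → V_3 = -2.165
Node n4: branches {R10, R11, R13, R14, R16} → V_4 = -0.3670
Node n5: branches {R3, R9, R18} → V_5 = -1.958
Node n6: branches {R5, R17} → V_6 = -2.156
Node n7: branches {R2, R7, R15, R17} → V_7 = -0.04284
Node n8: branches {R1, R9, R13, R18} → V_8 = -2.132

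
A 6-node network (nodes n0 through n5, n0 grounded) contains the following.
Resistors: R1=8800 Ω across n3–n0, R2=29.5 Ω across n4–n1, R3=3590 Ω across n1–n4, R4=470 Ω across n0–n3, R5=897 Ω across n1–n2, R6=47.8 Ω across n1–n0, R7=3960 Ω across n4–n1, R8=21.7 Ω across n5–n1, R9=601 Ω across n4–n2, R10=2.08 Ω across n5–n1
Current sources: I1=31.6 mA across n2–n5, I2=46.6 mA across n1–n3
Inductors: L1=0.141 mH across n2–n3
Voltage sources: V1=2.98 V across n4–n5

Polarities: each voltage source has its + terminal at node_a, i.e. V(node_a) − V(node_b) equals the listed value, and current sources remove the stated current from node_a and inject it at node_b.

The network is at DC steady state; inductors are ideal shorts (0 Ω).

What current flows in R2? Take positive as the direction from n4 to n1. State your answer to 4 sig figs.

0.09686 A

Element admittances at DC:
  Y(R1) = 0.0001136 S between n3,n0
  Y(R2) = 0.03390 S between n4,n1
  Y(R3) = 0.0002786 S between n1,n4
  Y(R4) = 0.002128 S between n0,n3
  Y(R5) = 0.001115 S between n1,n2
  I1: injects 0.0316 A into n5 (from n2)
  Y(R6) = 0.02092 S between n1,n0
  L1: short n2↔n3 (DC inductor)
  I2: injects 0.0466 A into n3 (from n1)
  Y(R7) = 0.0002525 S between n4,n1
  Y(R8) = 0.04608 S between n5,n1
  Y(R9) = 0.001664 S between n4,n2
  Y(R10) = 0.4808 S between n5,n1
  V1: constraint V(n4)−V(n5) = 2.98
Assemble and solve the 7×7 MNA system:
  V(n1)=-0.3980  V(n2)=3.715  V(n3)=3.715  V(n4)=2.459  V(n5)=-0.5208
  i(L1)=-0.03827  i(V1)=-0.09628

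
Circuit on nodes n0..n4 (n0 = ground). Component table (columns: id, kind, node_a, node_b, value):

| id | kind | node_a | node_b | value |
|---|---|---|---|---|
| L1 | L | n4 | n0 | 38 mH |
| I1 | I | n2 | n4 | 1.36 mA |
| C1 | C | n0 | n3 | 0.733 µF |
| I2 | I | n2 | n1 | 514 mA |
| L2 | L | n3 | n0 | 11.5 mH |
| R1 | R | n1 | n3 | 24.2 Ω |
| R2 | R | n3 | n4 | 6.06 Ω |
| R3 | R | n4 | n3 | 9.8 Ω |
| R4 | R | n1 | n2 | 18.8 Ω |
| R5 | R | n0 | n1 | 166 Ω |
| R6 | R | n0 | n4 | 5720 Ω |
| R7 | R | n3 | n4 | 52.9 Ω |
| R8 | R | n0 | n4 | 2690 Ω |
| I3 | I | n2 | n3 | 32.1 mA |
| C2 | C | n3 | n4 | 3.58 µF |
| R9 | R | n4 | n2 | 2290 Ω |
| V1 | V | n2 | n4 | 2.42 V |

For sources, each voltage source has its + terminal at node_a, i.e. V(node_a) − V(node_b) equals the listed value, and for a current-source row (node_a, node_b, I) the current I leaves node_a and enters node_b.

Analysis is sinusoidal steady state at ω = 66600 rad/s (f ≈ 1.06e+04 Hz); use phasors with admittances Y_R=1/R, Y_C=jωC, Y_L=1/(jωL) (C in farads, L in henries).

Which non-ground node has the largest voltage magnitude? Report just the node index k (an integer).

1

MNA unknowns: 4 node voltages V₁..V_4 plus 1 source current (V1)
L1: Y=0.000-0.0003951j on G[4,0]
I1: z[2]−=0.00136, z[4]+=0.00136
C1: Y=0.000+0.04882j on G[0,3]
I2: z[2]−=0.514, z[1]+=0.514
L2: Y=0.000-0.001306j on G[3,0]
R1: Y=0.04132+0.000j on G[1,3]
R2: Y=0.1650+0.000j on G[3,4]
R3: Y=0.1020+0.000j on G[4,3]
R4: Y=0.05319+0.000j on G[1,2]
R5: Y=0.006024+0.000j on G[0,1]
R6: Y=0.0001748+0.000j on G[0,4]
R7: Y=0.01890+0.000j on G[3,4]
R8: Y=0.0003717+0.000j on G[0,4]
I3: z[2]−=0.0321, z[3]+=0.0321
C2: Y=0.000+0.2384j on G[3,4]
R9: Y=0.0004367+0.000j on G[4,2]
V1: row V2−V4=2.42, i_V1 at 2,4
solve → V1=5.896+0.9746j, V2=1.593+1.261j, V3=-0.1450+0.7485j, V4=-0.8274+1.261j
aux → i_V1=-0.3196-0.01522j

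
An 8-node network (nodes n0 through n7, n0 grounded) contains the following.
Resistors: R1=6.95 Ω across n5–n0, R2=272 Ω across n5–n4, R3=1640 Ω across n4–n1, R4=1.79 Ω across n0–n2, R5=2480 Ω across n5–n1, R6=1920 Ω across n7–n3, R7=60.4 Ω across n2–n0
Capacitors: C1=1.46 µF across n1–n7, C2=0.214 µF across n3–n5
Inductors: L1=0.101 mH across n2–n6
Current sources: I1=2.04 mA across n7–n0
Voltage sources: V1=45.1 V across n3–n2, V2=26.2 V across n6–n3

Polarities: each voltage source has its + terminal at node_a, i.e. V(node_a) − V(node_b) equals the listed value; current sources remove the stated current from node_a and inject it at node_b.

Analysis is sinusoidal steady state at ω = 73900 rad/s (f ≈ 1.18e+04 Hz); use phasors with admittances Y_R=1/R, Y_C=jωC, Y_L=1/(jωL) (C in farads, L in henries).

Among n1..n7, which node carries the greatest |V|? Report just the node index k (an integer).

6

Apply KCL at each of the 7 non-ground nodes and solve the resulting linear system.
Node n1: branches {R3, R5, C1} → V_1 = 15.25+2.706j
Node n2: branches {R4, R7, L1, V1} → V_2 = -0.1932-1.210j
Node n3: branches {R6, C2, V1, V2} → V_3 = 44.91-1.210j
Node n4: branches {R2, R3} → V_4 = 2.819+4.535j
Node n5: branches {R1, R2, R5, C2} → V_5 = 0.7581+4.839j
Node n6: branches {L1, V2} → V_6 = 71.11-1.210j
Node n7: branches {R6, C1, I1} → V_7 = 15.23+2.582j
Source currents: i(V1)=-0.1111+8.856j, i(V2)=0.000+9.553j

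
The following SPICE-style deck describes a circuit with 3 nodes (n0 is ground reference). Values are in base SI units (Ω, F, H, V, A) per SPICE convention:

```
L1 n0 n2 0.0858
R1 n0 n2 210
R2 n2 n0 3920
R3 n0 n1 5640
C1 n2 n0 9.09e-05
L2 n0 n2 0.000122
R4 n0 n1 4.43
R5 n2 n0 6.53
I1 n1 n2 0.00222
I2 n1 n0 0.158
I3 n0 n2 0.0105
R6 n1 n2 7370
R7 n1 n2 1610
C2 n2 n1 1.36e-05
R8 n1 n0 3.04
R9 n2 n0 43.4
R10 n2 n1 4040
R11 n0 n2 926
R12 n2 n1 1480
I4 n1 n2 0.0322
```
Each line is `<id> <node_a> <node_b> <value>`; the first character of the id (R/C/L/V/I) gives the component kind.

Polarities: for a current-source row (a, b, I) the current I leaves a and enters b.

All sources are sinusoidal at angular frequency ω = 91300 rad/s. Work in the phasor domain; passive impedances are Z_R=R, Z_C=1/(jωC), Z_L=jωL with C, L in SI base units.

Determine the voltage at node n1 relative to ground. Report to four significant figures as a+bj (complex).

-0.07059+0.1363j V

Element admittances at ω=91300 rad/s:
  Y(L1) = 0.000-0.0001277j S between n0,n2
  Y(R1) = 0.004762+0.000j S between n0,n2
  Y(R2) = 0.0002551+0.000j S between n2,n0
  Y(R3) = 0.0001773+0.000j S between n0,n1
  Y(C1) = 0.000+8.299j S between n2,n0
  Y(L2) = 0.000-0.08978j S between n0,n2
  Y(R4) = 0.2257+0.000j S between n0,n1
  Y(R5) = 0.1531+0.000j S between n2,n0
  I1: injects 0.00222 A into n2 (from n1)
  I2: injects 0.158 A into n0 (from n1)
  I3: injects 0.0105 A into n2 (from n0)
  Y(R6) = 0.0001357+0.000j S between n1,n2
  Y(R7) = 0.0006211+0.000j S between n1,n2
  Y(C2) = 0.000+1.242j S between n2,n1
  Y(R8) = 0.3289+0.000j S between n1,n0
  Y(R9) = 0.02304+0.000j S between n2,n0
  Y(R10) = 0.0002475+0.000j S between n2,n1
  Y(R11) = 0.001080+0.000j S between n0,n2
  Y(R12) = 0.0006757+0.000j S between n2,n1
  I4: injects 0.0322 A into n2 (from n1)
Assemble and solve the 2×2 MNA system:
  V(n1)=-0.07059+0.1363j  V(n2)=-0.009503+0.01299j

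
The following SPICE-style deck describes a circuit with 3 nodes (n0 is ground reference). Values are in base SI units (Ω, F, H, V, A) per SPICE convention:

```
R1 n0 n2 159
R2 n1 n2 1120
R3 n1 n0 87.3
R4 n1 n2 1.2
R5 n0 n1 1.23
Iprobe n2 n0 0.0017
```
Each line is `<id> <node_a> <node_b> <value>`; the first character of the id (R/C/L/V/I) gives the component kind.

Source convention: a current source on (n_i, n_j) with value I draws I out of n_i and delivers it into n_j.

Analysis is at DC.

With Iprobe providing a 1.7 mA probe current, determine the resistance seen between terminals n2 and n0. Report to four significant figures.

R_eq = 2.376 Ω

Element admittances at DC:
  Y(R1) = 0.006289 S between n0,n2
  Y(R2) = 0.0008929 S between n1,n2
  Y(R3) = 0.01145 S between n1,n0
  Y(R4) = 0.8333 S between n1,n2
  Y(R5) = 0.8130 S between n0,n1
  Iprobe: injects 0.0017 A into n0 (from n2)
Assemble and solve the 2×2 MNA system:
  V(n1)=-0.002031  V(n2)=-0.004039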